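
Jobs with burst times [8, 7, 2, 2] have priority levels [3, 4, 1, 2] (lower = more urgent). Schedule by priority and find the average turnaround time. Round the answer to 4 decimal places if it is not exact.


Sort by priority (ascending = highest first):
Order: [(1, 2), (2, 2), (3, 8), (4, 7)]
Completion times:
  Priority 1, burst=2, C=2
  Priority 2, burst=2, C=4
  Priority 3, burst=8, C=12
  Priority 4, burst=7, C=19
Average turnaround = 37/4 = 9.25

9.25


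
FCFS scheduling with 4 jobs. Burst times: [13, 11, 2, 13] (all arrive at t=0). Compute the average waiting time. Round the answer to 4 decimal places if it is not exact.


FCFS order (as given): [13, 11, 2, 13]
Waiting times:
  Job 1: wait = 0
  Job 2: wait = 13
  Job 3: wait = 24
  Job 4: wait = 26
Sum of waiting times = 63
Average waiting time = 63/4 = 15.75

15.75


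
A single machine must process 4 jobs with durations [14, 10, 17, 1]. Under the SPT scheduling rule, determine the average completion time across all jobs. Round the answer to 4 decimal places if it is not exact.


Sort jobs by processing time (SPT order): [1, 10, 14, 17]
Compute completion times sequentially:
  Job 1: processing = 1, completes at 1
  Job 2: processing = 10, completes at 11
  Job 3: processing = 14, completes at 25
  Job 4: processing = 17, completes at 42
Sum of completion times = 79
Average completion time = 79/4 = 19.75

19.75


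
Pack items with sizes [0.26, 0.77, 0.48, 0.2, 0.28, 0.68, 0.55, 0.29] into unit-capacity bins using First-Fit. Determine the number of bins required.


Place items sequentially using First-Fit:
  Item 0.26 -> new Bin 1
  Item 0.77 -> new Bin 2
  Item 0.48 -> Bin 1 (now 0.74)
  Item 0.2 -> Bin 1 (now 0.94)
  Item 0.28 -> new Bin 3
  Item 0.68 -> Bin 3 (now 0.96)
  Item 0.55 -> new Bin 4
  Item 0.29 -> Bin 4 (now 0.84)
Total bins used = 4

4


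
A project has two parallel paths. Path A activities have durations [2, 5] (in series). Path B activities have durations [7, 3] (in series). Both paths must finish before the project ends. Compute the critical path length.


Path A total = 2 + 5 = 7
Path B total = 7 + 3 = 10
Critical path = longest path = max(7, 10) = 10

10


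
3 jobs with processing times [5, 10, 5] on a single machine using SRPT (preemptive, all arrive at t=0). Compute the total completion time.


Since all jobs arrive at t=0, SRPT equals SPT ordering.
SPT order: [5, 5, 10]
Completion times:
  Job 1: p=5, C=5
  Job 2: p=5, C=10
  Job 3: p=10, C=20
Total completion time = 5 + 10 + 20 = 35

35


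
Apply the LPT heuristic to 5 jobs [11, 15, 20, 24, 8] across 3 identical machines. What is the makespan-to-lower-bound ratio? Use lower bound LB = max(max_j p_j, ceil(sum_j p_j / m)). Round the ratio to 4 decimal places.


LPT order: [24, 20, 15, 11, 8]
Machine loads after assignment: [24, 28, 26]
LPT makespan = 28
Lower bound = max(max_job, ceil(total/3)) = max(24, 26) = 26
Ratio = 28 / 26 = 1.0769

1.0769


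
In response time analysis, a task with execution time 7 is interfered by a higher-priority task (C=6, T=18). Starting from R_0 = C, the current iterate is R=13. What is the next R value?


R_next = C + ceil(R_prev / T_hp) * C_hp
ceil(13 / 18) = ceil(0.7222) = 1
Interference = 1 * 6 = 6
R_next = 7 + 6 = 13
R_next = R_prev, so the iteration has converged (response time = 13).

13


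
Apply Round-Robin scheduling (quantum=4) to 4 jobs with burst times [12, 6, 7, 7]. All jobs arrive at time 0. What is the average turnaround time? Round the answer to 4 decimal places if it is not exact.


Time quantum = 4
Execution trace:
  J1 runs 4 units, time = 4
  J2 runs 4 units, time = 8
  J3 runs 4 units, time = 12
  J4 runs 4 units, time = 16
  J1 runs 4 units, time = 20
  J2 runs 2 units, time = 22
  J3 runs 3 units, time = 25
  J4 runs 3 units, time = 28
  J1 runs 4 units, time = 32
Finish times: [32, 22, 25, 28]
Average turnaround = 107/4 = 26.75

26.75


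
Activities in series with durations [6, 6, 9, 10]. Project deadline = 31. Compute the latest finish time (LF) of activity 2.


LF(activity 2) = deadline - sum of successor durations
Successors: activities 3 through 4 with durations [9, 10]
Sum of successor durations = 19
LF = 31 - 19 = 12

12


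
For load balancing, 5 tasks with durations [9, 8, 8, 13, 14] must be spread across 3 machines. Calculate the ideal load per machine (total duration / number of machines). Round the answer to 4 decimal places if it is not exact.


Total processing time = 9 + 8 + 8 + 13 + 14 = 52
Number of machines = 3
Ideal balanced load = 52 / 3 = 17.3333

17.3333


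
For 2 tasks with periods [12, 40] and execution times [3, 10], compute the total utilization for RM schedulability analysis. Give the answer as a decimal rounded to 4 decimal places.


Compute individual utilizations (exact fractions):
  Task 1: C/T = 3/12 = 1/4 (approx. 0.25)
  Task 2: C/T = 10/40 = 1/4 (approx. 0.25)
Total utilization U = 1/4 + 1/4 = 1/2
Rounded to 4 decimal places: U = 0.5000
RM (Liu & Layland) bound for 2 tasks = 0.828427; compare with U = 1/2 (approx. 0.500000)
U <= bound, so schedulable by RM sufficient condition.

0.5000


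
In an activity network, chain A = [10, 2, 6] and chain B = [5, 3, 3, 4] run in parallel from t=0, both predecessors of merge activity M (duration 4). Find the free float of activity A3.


ES(A3) = sum of predecessors on chain A = 12
EF(A3) = ES + duration = 12 + 6 = 18
Successor of A3 is M. ES(M) = max(sum(A), sum(B)) = max(18, 15) = 18
Free float = ES(successor) - EF(current) = 18 - 18 = 0

0


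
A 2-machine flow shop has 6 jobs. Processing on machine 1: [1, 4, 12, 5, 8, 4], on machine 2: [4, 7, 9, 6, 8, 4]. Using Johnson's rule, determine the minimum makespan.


Apply Johnson's rule:
  Group 1 (a <= b): [(1, 1, 4), (2, 4, 7), (6, 4, 4), (4, 5, 6), (5, 8, 8)]
  Group 2 (a > b): [(3, 12, 9)]
Optimal job order: [1, 2, 6, 4, 5, 3]
Schedule:
  Job 1: M1 done at 1, M2 done at 5
  Job 2: M1 done at 5, M2 done at 12
  Job 6: M1 done at 9, M2 done at 16
  Job 4: M1 done at 14, M2 done at 22
  Job 5: M1 done at 22, M2 done at 30
  Job 3: M1 done at 34, M2 done at 43
Makespan = 43

43


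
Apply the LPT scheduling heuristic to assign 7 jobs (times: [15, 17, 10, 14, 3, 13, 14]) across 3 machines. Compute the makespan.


Sort jobs in decreasing order (LPT): [17, 15, 14, 14, 13, 10, 3]
Assign each job to the least loaded machine:
  Machine 1: jobs [17, 10, 3], load = 30
  Machine 2: jobs [15, 13], load = 28
  Machine 3: jobs [14, 14], load = 28
Makespan = max load = 30

30


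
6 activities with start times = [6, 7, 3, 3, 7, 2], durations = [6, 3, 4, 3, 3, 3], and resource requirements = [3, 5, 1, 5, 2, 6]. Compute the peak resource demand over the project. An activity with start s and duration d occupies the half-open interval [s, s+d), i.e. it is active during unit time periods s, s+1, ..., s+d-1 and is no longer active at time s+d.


Each activity i is active on [start_i, start_i + duration_i).
Compute total resource usage per time slot:
  t=0: active resources = [], total = 0
  t=1: active resources = [], total = 0
  t=2: active resources = [6], total = 6
  t=3: active resources = [1, 5, 6], total = 12
  t=4: active resources = [1, 5, 6], total = 12
  t=5: active resources = [1, 5], total = 6
  t=6: active resources = [3, 1], total = 4
  t=7: active resources = [3, 5, 2], total = 10
  t=8: active resources = [3, 5, 2], total = 10
  t=9: active resources = [3, 5, 2], total = 10
  t=10: active resources = [3], total = 3
  t=11: active resources = [3], total = 3
Peak resource demand = 12

12


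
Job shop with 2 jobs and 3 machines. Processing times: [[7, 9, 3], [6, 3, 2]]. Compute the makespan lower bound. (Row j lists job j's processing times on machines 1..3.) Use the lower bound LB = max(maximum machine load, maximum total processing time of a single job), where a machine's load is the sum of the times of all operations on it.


Machine loads:
  Machine 1: 7 + 6 = 13
  Machine 2: 9 + 3 = 12
  Machine 3: 3 + 2 = 5
Max machine load = 13
Job totals:
  Job 1: 19
  Job 2: 11
Max job total = 19
Lower bound = max(13, 19) = 19

19


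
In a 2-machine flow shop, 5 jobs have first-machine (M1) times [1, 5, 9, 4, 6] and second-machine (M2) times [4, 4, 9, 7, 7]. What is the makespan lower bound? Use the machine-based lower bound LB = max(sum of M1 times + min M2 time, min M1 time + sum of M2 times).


LB1 = sum(M1 times) + min(M2 times) = 25 + 4 = 29
LB2 = min(M1 times) + sum(M2 times) = 1 + 31 = 32
Lower bound = max(LB1, LB2) = max(29, 32) = 32

32


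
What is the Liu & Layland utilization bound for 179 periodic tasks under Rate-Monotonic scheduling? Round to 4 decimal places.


Compute 2^(1/179) = 1.0038798378
Subtract 1: 1.0038798378 - 1 = 0.0038798378
Multiply by n: 179 * 0.0038798378 = 0.6944909662
Round to 4 dp: 0.6945

0.6945


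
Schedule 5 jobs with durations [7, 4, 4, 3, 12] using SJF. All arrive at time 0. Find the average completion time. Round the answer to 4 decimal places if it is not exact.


SJF order (ascending): [3, 4, 4, 7, 12]
Completion times:
  Job 1: burst=3, C=3
  Job 2: burst=4, C=7
  Job 3: burst=4, C=11
  Job 4: burst=7, C=18
  Job 5: burst=12, C=30
Average completion = 69/5 = 13.8

13.8


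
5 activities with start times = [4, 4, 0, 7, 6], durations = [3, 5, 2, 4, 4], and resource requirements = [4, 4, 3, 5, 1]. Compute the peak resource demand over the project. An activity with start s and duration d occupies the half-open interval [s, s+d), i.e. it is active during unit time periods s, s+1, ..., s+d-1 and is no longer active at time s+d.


Each activity i is active on [start_i, start_i + duration_i).
Compute total resource usage per time slot:
  t=0: active resources = [3], total = 3
  t=1: active resources = [3], total = 3
  t=2: active resources = [], total = 0
  t=3: active resources = [], total = 0
  t=4: active resources = [4, 4], total = 8
  t=5: active resources = [4, 4], total = 8
  t=6: active resources = [4, 4, 1], total = 9
  t=7: active resources = [4, 5, 1], total = 10
  t=8: active resources = [4, 5, 1], total = 10
  t=9: active resources = [5, 1], total = 6
  t=10: active resources = [5], total = 5
Peak resource demand = 10

10


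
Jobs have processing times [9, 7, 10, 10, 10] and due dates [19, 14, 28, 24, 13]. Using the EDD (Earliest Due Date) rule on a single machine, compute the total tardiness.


Sort by due date (EDD order): [(10, 13), (7, 14), (9, 19), (10, 24), (10, 28)]
Compute completion times and tardiness:
  Job 1: p=10, d=13, C=10, tardiness=max(0,10-13)=0
  Job 2: p=7, d=14, C=17, tardiness=max(0,17-14)=3
  Job 3: p=9, d=19, C=26, tardiness=max(0,26-19)=7
  Job 4: p=10, d=24, C=36, tardiness=max(0,36-24)=12
  Job 5: p=10, d=28, C=46, tardiness=max(0,46-28)=18
Total tardiness = 40

40


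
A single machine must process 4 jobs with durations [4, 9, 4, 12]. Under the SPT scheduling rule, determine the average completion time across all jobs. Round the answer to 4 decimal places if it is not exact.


Sort jobs by processing time (SPT order): [4, 4, 9, 12]
Compute completion times sequentially:
  Job 1: processing = 4, completes at 4
  Job 2: processing = 4, completes at 8
  Job 3: processing = 9, completes at 17
  Job 4: processing = 12, completes at 29
Sum of completion times = 58
Average completion time = 58/4 = 14.5

14.5


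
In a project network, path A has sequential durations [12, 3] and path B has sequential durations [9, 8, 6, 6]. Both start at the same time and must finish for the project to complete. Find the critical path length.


Path A total = 12 + 3 = 15
Path B total = 9 + 8 + 6 + 6 = 29
Critical path = longest path = max(15, 29) = 29

29


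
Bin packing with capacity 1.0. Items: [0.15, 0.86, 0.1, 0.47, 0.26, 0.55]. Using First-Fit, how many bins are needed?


Place items sequentially using First-Fit:
  Item 0.15 -> new Bin 1
  Item 0.86 -> new Bin 2
  Item 0.1 -> Bin 1 (now 0.25)
  Item 0.47 -> Bin 1 (now 0.72)
  Item 0.26 -> Bin 1 (now 0.98)
  Item 0.55 -> new Bin 3
Total bins used = 3

3


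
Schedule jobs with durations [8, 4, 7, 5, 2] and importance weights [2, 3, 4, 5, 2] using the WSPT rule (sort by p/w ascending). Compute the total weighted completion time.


Compute p/w ratios and sort ascending (WSPT): [(5, 5), (2, 2), (4, 3), (7, 4), (8, 2)]
Compute weighted completion times:
  Job (p=5,w=5): C=5, w*C=5*5=25
  Job (p=2,w=2): C=7, w*C=2*7=14
  Job (p=4,w=3): C=11, w*C=3*11=33
  Job (p=7,w=4): C=18, w*C=4*18=72
  Job (p=8,w=2): C=26, w*C=2*26=52
Total weighted completion time = 196

196


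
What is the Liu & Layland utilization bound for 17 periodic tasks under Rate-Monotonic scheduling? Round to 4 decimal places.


Compute 2^(1/17) = 1.0416160107
Subtract 1: 1.0416160107 - 1 = 0.0416160107
Multiply by n: 17 * 0.0416160107 = 0.7074721819
Round to 4 dp: 0.7075

0.7075


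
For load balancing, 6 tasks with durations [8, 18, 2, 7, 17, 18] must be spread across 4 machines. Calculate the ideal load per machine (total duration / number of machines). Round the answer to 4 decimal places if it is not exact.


Total processing time = 8 + 18 + 2 + 7 + 17 + 18 = 70
Number of machines = 4
Ideal balanced load = 70 / 4 = 17.5

17.5


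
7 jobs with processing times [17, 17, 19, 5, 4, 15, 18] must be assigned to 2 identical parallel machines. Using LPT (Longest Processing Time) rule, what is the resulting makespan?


Sort jobs in decreasing order (LPT): [19, 18, 17, 17, 15, 5, 4]
Assign each job to the least loaded machine:
  Machine 1: jobs [19, 17, 5, 4], load = 45
  Machine 2: jobs [18, 17, 15], load = 50
Makespan = max load = 50

50


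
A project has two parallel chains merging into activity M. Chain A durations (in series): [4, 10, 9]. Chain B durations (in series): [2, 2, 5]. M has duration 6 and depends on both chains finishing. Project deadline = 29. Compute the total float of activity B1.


Forward pass: ES(B1) = sum of predecessors on chain B = 0
EF = ES + duration = 0 + 2 = 2
Backward pass: LF(M) = deadline = 29; LS(M) = 29 - 6 = 23
LF(B1) = LS(M) - sum(successors on chain B) = 23 - 7 = 16
LS = LF - duration = 16 - 2 = 14
Total float = LS - ES = 14 - 0 = 14

14


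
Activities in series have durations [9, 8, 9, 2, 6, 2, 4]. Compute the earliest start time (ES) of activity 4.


Activity 4 starts after activities 1 through 3 complete.
Predecessor durations: [9, 8, 9]
ES = 9 + 8 + 9 = 26

26


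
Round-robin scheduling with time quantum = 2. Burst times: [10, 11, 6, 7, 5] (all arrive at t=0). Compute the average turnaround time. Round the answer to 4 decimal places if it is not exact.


Time quantum = 2
Execution trace:
  J1 runs 2 units, time = 2
  J2 runs 2 units, time = 4
  J3 runs 2 units, time = 6
  J4 runs 2 units, time = 8
  J5 runs 2 units, time = 10
  J1 runs 2 units, time = 12
  J2 runs 2 units, time = 14
  J3 runs 2 units, time = 16
  J4 runs 2 units, time = 18
  J5 runs 2 units, time = 20
  J1 runs 2 units, time = 22
  J2 runs 2 units, time = 24
  J3 runs 2 units, time = 26
  J4 runs 2 units, time = 28
  J5 runs 1 units, time = 29
  J1 runs 2 units, time = 31
  J2 runs 2 units, time = 33
  J4 runs 1 units, time = 34
  J1 runs 2 units, time = 36
  J2 runs 2 units, time = 38
  J2 runs 1 units, time = 39
Finish times: [36, 39, 26, 34, 29]
Average turnaround = 164/5 = 32.8

32.8


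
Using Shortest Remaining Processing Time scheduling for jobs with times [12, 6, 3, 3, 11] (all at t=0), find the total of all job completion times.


Since all jobs arrive at t=0, SRPT equals SPT ordering.
SPT order: [3, 3, 6, 11, 12]
Completion times:
  Job 1: p=3, C=3
  Job 2: p=3, C=6
  Job 3: p=6, C=12
  Job 4: p=11, C=23
  Job 5: p=12, C=35
Total completion time = 3 + 6 + 12 + 23 + 35 = 79

79


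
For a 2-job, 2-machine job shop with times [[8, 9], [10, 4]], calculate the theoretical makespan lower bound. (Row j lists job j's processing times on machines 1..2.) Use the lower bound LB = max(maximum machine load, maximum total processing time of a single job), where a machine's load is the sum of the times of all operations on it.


Machine loads:
  Machine 1: 8 + 10 = 18
  Machine 2: 9 + 4 = 13
Max machine load = 18
Job totals:
  Job 1: 17
  Job 2: 14
Max job total = 17
Lower bound = max(18, 17) = 18

18


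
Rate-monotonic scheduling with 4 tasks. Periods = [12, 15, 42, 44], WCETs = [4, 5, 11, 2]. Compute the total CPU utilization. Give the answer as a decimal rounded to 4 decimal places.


Compute individual utilizations (exact fractions):
  Task 1: C/T = 4/12 = 1/3 (approx. 0.3333)
  Task 2: C/T = 5/15 = 1/3 (approx. 0.3333)
  Task 3: C/T = 11/42 (approx. 0.2619)
  Task 4: C/T = 2/44 = 1/22 (approx. 0.0455)
Total utilization U = 1/3 + 1/3 + 11/42 + 1/22 = 75/77
Rounded to 4 decimal places: U = 0.9740
RM (Liu & Layland) bound for 4 tasks = 0.756828; compare with U = 75/77 (approx. 0.974026)
bound < U <= 1, so the RM sufficient condition is not met (inconclusive; an exact test such as response-time analysis is needed).

0.9740


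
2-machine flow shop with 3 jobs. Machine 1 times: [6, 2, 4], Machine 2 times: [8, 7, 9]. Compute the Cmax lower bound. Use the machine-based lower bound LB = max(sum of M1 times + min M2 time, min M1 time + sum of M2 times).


LB1 = sum(M1 times) + min(M2 times) = 12 + 7 = 19
LB2 = min(M1 times) + sum(M2 times) = 2 + 24 = 26
Lower bound = max(LB1, LB2) = max(19, 26) = 26

26


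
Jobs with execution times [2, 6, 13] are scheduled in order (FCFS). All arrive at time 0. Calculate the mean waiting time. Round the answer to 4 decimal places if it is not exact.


FCFS order (as given): [2, 6, 13]
Waiting times:
  Job 1: wait = 0
  Job 2: wait = 2
  Job 3: wait = 8
Sum of waiting times = 10
Average waiting time = 10/3 = 3.3333

3.3333


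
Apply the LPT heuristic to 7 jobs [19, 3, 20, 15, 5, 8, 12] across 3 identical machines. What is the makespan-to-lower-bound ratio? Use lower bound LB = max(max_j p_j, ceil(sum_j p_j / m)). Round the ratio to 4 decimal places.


LPT order: [20, 19, 15, 12, 8, 5, 3]
Machine loads after assignment: [28, 27, 27]
LPT makespan = 28
Lower bound = max(max_job, ceil(total/3)) = max(20, 28) = 28
Ratio = 28 / 28 = 1.0

1.0


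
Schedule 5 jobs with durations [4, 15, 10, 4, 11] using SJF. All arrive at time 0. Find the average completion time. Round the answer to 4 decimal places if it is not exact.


SJF order (ascending): [4, 4, 10, 11, 15]
Completion times:
  Job 1: burst=4, C=4
  Job 2: burst=4, C=8
  Job 3: burst=10, C=18
  Job 4: burst=11, C=29
  Job 5: burst=15, C=44
Average completion = 103/5 = 20.6

20.6


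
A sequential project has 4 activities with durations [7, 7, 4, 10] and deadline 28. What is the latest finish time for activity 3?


LF(activity 3) = deadline - sum of successor durations
Successors: activities 4 through 4 with durations [10]
Sum of successor durations = 10
LF = 28 - 10 = 18

18


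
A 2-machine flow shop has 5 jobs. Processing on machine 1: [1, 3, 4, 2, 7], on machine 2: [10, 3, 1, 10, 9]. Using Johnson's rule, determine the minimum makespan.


Apply Johnson's rule:
  Group 1 (a <= b): [(1, 1, 10), (4, 2, 10), (2, 3, 3), (5, 7, 9)]
  Group 2 (a > b): [(3, 4, 1)]
Optimal job order: [1, 4, 2, 5, 3]
Schedule:
  Job 1: M1 done at 1, M2 done at 11
  Job 4: M1 done at 3, M2 done at 21
  Job 2: M1 done at 6, M2 done at 24
  Job 5: M1 done at 13, M2 done at 33
  Job 3: M1 done at 17, M2 done at 34
Makespan = 34

34


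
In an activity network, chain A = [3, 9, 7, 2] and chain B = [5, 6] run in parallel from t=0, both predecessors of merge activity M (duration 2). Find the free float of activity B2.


ES(B2) = sum of predecessors on chain B = 5
EF(B2) = ES + duration = 5 + 6 = 11
Successor of B2 is M. ES(M) = max(sum(A), sum(B)) = max(21, 11) = 21
Free float = ES(successor) - EF(current) = 21 - 11 = 10

10


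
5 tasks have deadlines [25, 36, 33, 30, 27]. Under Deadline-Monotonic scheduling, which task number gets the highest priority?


Sort tasks by relative deadline (ascending):
  Task 1: deadline = 25
  Task 5: deadline = 27
  Task 4: deadline = 30
  Task 3: deadline = 33
  Task 2: deadline = 36
Priority order (highest first): [1, 5, 4, 3, 2]
Highest priority task = 1

1


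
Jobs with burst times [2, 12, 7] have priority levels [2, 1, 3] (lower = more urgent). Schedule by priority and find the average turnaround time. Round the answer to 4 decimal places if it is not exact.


Sort by priority (ascending = highest first):
Order: [(1, 12), (2, 2), (3, 7)]
Completion times:
  Priority 1, burst=12, C=12
  Priority 2, burst=2, C=14
  Priority 3, burst=7, C=21
Average turnaround = 47/3 = 15.6667

15.6667


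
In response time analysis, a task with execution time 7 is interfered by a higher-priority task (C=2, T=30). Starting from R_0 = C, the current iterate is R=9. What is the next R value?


R_next = C + ceil(R_prev / T_hp) * C_hp
ceil(9 / 30) = ceil(0.3) = 1
Interference = 1 * 2 = 2
R_next = 7 + 2 = 9
R_next = R_prev, so the iteration has converged (response time = 9).

9


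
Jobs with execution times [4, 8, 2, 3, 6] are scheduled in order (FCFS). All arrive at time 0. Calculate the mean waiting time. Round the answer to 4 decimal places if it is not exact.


FCFS order (as given): [4, 8, 2, 3, 6]
Waiting times:
  Job 1: wait = 0
  Job 2: wait = 4
  Job 3: wait = 12
  Job 4: wait = 14
  Job 5: wait = 17
Sum of waiting times = 47
Average waiting time = 47/5 = 9.4

9.4


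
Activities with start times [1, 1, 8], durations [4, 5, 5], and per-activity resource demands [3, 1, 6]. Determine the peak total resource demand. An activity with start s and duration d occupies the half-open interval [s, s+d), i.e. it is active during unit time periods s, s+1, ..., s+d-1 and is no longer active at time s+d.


Each activity i is active on [start_i, start_i + duration_i).
Compute total resource usage per time slot:
  t=0: active resources = [], total = 0
  t=1: active resources = [3, 1], total = 4
  t=2: active resources = [3, 1], total = 4
  t=3: active resources = [3, 1], total = 4
  t=4: active resources = [3, 1], total = 4
  t=5: active resources = [1], total = 1
  t=6: active resources = [], total = 0
  t=7: active resources = [], total = 0
  t=8: active resources = [6], total = 6
  t=9: active resources = [6], total = 6
  t=10: active resources = [6], total = 6
  t=11: active resources = [6], total = 6
  t=12: active resources = [6], total = 6
Peak resource demand = 6

6


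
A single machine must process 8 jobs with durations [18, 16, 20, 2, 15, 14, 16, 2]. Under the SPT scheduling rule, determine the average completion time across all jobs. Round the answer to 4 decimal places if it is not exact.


Sort jobs by processing time (SPT order): [2, 2, 14, 15, 16, 16, 18, 20]
Compute completion times sequentially:
  Job 1: processing = 2, completes at 2
  Job 2: processing = 2, completes at 4
  Job 3: processing = 14, completes at 18
  Job 4: processing = 15, completes at 33
  Job 5: processing = 16, completes at 49
  Job 6: processing = 16, completes at 65
  Job 7: processing = 18, completes at 83
  Job 8: processing = 20, completes at 103
Sum of completion times = 357
Average completion time = 357/8 = 44.625

44.625


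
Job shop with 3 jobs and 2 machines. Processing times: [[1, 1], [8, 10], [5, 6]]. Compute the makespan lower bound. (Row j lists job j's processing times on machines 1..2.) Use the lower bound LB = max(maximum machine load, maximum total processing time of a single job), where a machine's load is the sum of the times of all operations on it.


Machine loads:
  Machine 1: 1 + 8 + 5 = 14
  Machine 2: 1 + 10 + 6 = 17
Max machine load = 17
Job totals:
  Job 1: 2
  Job 2: 18
  Job 3: 11
Max job total = 18
Lower bound = max(17, 18) = 18

18


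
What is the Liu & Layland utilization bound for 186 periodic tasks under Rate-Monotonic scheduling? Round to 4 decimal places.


Compute 2^(1/186) = 1.0037335501
Subtract 1: 1.0037335501 - 1 = 0.0037335501
Multiply by n: 186 * 0.0037335501 = 0.6944403186
Round to 4 dp: 0.6944

0.6944


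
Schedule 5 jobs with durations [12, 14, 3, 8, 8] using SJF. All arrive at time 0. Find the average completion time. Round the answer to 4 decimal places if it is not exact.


SJF order (ascending): [3, 8, 8, 12, 14]
Completion times:
  Job 1: burst=3, C=3
  Job 2: burst=8, C=11
  Job 3: burst=8, C=19
  Job 4: burst=12, C=31
  Job 5: burst=14, C=45
Average completion = 109/5 = 21.8

21.8


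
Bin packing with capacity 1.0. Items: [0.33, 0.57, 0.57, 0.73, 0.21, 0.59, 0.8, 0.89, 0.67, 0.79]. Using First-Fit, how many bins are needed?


Place items sequentially using First-Fit:
  Item 0.33 -> new Bin 1
  Item 0.57 -> Bin 1 (now 0.9)
  Item 0.57 -> new Bin 2
  Item 0.73 -> new Bin 3
  Item 0.21 -> Bin 2 (now 0.78)
  Item 0.59 -> new Bin 4
  Item 0.8 -> new Bin 5
  Item 0.89 -> new Bin 6
  Item 0.67 -> new Bin 7
  Item 0.79 -> new Bin 8
Total bins used = 8

8


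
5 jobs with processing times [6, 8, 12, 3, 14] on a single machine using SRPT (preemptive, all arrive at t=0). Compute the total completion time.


Since all jobs arrive at t=0, SRPT equals SPT ordering.
SPT order: [3, 6, 8, 12, 14]
Completion times:
  Job 1: p=3, C=3
  Job 2: p=6, C=9
  Job 3: p=8, C=17
  Job 4: p=12, C=29
  Job 5: p=14, C=43
Total completion time = 3 + 9 + 17 + 29 + 43 = 101

101


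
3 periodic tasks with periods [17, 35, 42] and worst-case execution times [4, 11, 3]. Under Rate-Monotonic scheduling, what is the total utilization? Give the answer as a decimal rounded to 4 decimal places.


Compute individual utilizations (exact fractions):
  Task 1: C/T = 4/17 (approx. 0.2353)
  Task 2: C/T = 11/35 (approx. 0.3143)
  Task 3: C/T = 3/42 = 1/14 (approx. 0.0714)
Total utilization U = 4/17 + 11/35 + 1/14 = 739/1190
Rounded to 4 decimal places: U = 0.6210
RM (Liu & Layland) bound for 3 tasks = 0.779763; compare with U = 739/1190 (approx. 0.621008)
U <= bound, so schedulable by RM sufficient condition.

0.6210


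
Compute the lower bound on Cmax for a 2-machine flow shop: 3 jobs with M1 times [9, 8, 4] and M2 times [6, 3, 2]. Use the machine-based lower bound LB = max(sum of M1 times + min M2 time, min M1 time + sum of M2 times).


LB1 = sum(M1 times) + min(M2 times) = 21 + 2 = 23
LB2 = min(M1 times) + sum(M2 times) = 4 + 11 = 15
Lower bound = max(LB1, LB2) = max(23, 15) = 23

23


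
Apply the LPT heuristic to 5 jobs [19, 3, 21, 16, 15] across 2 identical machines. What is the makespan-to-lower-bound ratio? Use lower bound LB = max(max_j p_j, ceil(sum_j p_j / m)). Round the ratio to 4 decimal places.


LPT order: [21, 19, 16, 15, 3]
Machine loads after assignment: [36, 38]
LPT makespan = 38
Lower bound = max(max_job, ceil(total/2)) = max(21, 37) = 37
Ratio = 38 / 37 = 1.027

1.027


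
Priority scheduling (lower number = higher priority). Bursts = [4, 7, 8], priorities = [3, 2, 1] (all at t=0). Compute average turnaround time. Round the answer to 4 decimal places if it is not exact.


Sort by priority (ascending = highest first):
Order: [(1, 8), (2, 7), (3, 4)]
Completion times:
  Priority 1, burst=8, C=8
  Priority 2, burst=7, C=15
  Priority 3, burst=4, C=19
Average turnaround = 42/3 = 14.0

14.0


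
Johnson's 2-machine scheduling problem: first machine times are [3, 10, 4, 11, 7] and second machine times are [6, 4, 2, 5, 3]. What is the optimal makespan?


Apply Johnson's rule:
  Group 1 (a <= b): [(1, 3, 6)]
  Group 2 (a > b): [(4, 11, 5), (2, 10, 4), (5, 7, 3), (3, 4, 2)]
Optimal job order: [1, 4, 2, 5, 3]
Schedule:
  Job 1: M1 done at 3, M2 done at 9
  Job 4: M1 done at 14, M2 done at 19
  Job 2: M1 done at 24, M2 done at 28
  Job 5: M1 done at 31, M2 done at 34
  Job 3: M1 done at 35, M2 done at 37
Makespan = 37

37


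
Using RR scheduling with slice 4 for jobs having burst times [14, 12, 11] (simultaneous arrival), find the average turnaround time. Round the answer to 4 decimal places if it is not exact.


Time quantum = 4
Execution trace:
  J1 runs 4 units, time = 4
  J2 runs 4 units, time = 8
  J3 runs 4 units, time = 12
  J1 runs 4 units, time = 16
  J2 runs 4 units, time = 20
  J3 runs 4 units, time = 24
  J1 runs 4 units, time = 28
  J2 runs 4 units, time = 32
  J3 runs 3 units, time = 35
  J1 runs 2 units, time = 37
Finish times: [37, 32, 35]
Average turnaround = 104/3 = 34.6667

34.6667


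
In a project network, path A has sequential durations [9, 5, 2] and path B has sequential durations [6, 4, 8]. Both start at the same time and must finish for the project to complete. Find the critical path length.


Path A total = 9 + 5 + 2 = 16
Path B total = 6 + 4 + 8 = 18
Critical path = longest path = max(16, 18) = 18

18


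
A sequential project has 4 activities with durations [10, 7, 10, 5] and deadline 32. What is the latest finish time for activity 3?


LF(activity 3) = deadline - sum of successor durations
Successors: activities 4 through 4 with durations [5]
Sum of successor durations = 5
LF = 32 - 5 = 27

27


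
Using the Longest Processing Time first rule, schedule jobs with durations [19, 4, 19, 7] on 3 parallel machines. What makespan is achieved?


Sort jobs in decreasing order (LPT): [19, 19, 7, 4]
Assign each job to the least loaded machine:
  Machine 1: jobs [19], load = 19
  Machine 2: jobs [19], load = 19
  Machine 3: jobs [7, 4], load = 11
Makespan = max load = 19

19


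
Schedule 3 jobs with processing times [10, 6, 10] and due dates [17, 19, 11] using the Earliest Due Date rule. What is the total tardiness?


Sort by due date (EDD order): [(10, 11), (10, 17), (6, 19)]
Compute completion times and tardiness:
  Job 1: p=10, d=11, C=10, tardiness=max(0,10-11)=0
  Job 2: p=10, d=17, C=20, tardiness=max(0,20-17)=3
  Job 3: p=6, d=19, C=26, tardiness=max(0,26-19)=7
Total tardiness = 10

10


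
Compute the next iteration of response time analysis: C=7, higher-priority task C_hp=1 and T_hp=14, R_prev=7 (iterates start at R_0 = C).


R_next = C + ceil(R_prev / T_hp) * C_hp
ceil(7 / 14) = ceil(0.5) = 1
Interference = 1 * 1 = 1
R_next = 7 + 1 = 8

8


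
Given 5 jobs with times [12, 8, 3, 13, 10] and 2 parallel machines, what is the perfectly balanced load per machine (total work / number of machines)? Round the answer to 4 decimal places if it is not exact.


Total processing time = 12 + 8 + 3 + 13 + 10 = 46
Number of machines = 2
Ideal balanced load = 46 / 2 = 23.0

23.0


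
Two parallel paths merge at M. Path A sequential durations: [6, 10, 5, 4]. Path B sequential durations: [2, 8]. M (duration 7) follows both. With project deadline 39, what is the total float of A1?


Forward pass: ES(A1) = sum of predecessors on chain A = 0
EF = ES + duration = 0 + 6 = 6
Backward pass: LF(M) = deadline = 39; LS(M) = 39 - 7 = 32
LF(A1) = LS(M) - sum(successors on chain A) = 32 - 19 = 13
LS = LF - duration = 13 - 6 = 7
Total float = LS - ES = 7 - 0 = 7

7


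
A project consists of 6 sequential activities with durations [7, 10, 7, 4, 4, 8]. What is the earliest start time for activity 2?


Activity 2 starts after activities 1 through 1 complete.
Predecessor durations: [7]
ES = 7 = 7

7


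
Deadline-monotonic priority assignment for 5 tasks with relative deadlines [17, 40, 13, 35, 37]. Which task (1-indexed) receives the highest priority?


Sort tasks by relative deadline (ascending):
  Task 3: deadline = 13
  Task 1: deadline = 17
  Task 4: deadline = 35
  Task 5: deadline = 37
  Task 2: deadline = 40
Priority order (highest first): [3, 1, 4, 5, 2]
Highest priority task = 3

3


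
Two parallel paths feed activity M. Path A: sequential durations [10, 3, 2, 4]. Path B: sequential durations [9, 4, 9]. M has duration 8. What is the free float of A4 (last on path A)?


ES(A4) = sum of predecessors on chain A = 15
EF(A4) = ES + duration = 15 + 4 = 19
Successor of A4 is M. ES(M) = max(sum(A), sum(B)) = max(19, 22) = 22
Free float = ES(successor) - EF(current) = 22 - 19 = 3

3


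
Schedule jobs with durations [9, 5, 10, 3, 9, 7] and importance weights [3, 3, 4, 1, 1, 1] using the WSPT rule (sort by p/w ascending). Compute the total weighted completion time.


Compute p/w ratios and sort ascending (WSPT): [(5, 3), (10, 4), (9, 3), (3, 1), (7, 1), (9, 1)]
Compute weighted completion times:
  Job (p=5,w=3): C=5, w*C=3*5=15
  Job (p=10,w=4): C=15, w*C=4*15=60
  Job (p=9,w=3): C=24, w*C=3*24=72
  Job (p=3,w=1): C=27, w*C=1*27=27
  Job (p=7,w=1): C=34, w*C=1*34=34
  Job (p=9,w=1): C=43, w*C=1*43=43
Total weighted completion time = 251

251


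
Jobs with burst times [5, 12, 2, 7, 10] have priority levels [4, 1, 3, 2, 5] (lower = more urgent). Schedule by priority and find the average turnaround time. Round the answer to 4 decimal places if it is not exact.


Sort by priority (ascending = highest first):
Order: [(1, 12), (2, 7), (3, 2), (4, 5), (5, 10)]
Completion times:
  Priority 1, burst=12, C=12
  Priority 2, burst=7, C=19
  Priority 3, burst=2, C=21
  Priority 4, burst=5, C=26
  Priority 5, burst=10, C=36
Average turnaround = 114/5 = 22.8

22.8


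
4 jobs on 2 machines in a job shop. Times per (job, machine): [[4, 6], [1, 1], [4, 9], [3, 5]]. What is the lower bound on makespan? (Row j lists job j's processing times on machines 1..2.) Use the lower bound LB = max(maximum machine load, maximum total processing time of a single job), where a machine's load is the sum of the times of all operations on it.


Machine loads:
  Machine 1: 4 + 1 + 4 + 3 = 12
  Machine 2: 6 + 1 + 9 + 5 = 21
Max machine load = 21
Job totals:
  Job 1: 10
  Job 2: 2
  Job 3: 13
  Job 4: 8
Max job total = 13
Lower bound = max(21, 13) = 21

21


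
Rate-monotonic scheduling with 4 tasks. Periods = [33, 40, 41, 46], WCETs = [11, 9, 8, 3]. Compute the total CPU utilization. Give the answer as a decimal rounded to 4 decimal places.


Compute individual utilizations (exact fractions):
  Task 1: C/T = 11/33 = 1/3 (approx. 0.3333)
  Task 2: C/T = 9/40 (approx. 0.225)
  Task 3: C/T = 8/41 (approx. 0.1951)
  Task 4: C/T = 3/46 (approx. 0.0652)
Total utilization U = 1/3 + 9/40 + 8/41 + 3/46 = 92641/113160
Rounded to 4 decimal places: U = 0.8187
RM (Liu & Layland) bound for 4 tasks = 0.756828; compare with U = 92641/113160 (approx. 0.818673)
bound < U <= 1, so the RM sufficient condition is not met (inconclusive; an exact test such as response-time analysis is needed).

0.8187


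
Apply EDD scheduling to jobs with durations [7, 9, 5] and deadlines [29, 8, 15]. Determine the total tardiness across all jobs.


Sort by due date (EDD order): [(9, 8), (5, 15), (7, 29)]
Compute completion times and tardiness:
  Job 1: p=9, d=8, C=9, tardiness=max(0,9-8)=1
  Job 2: p=5, d=15, C=14, tardiness=max(0,14-15)=0
  Job 3: p=7, d=29, C=21, tardiness=max(0,21-29)=0
Total tardiness = 1

1


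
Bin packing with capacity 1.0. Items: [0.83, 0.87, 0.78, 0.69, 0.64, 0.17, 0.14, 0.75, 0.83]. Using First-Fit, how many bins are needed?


Place items sequentially using First-Fit:
  Item 0.83 -> new Bin 1
  Item 0.87 -> new Bin 2
  Item 0.78 -> new Bin 3
  Item 0.69 -> new Bin 4
  Item 0.64 -> new Bin 5
  Item 0.17 -> Bin 1 (now 1.0)
  Item 0.14 -> Bin 3 (now 0.92)
  Item 0.75 -> new Bin 6
  Item 0.83 -> new Bin 7
Total bins used = 7

7


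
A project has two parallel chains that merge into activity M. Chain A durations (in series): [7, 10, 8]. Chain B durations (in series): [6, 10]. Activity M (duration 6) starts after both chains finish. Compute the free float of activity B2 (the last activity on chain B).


ES(B2) = sum of predecessors on chain B = 6
EF(B2) = ES + duration = 6 + 10 = 16
Successor of B2 is M. ES(M) = max(sum(A), sum(B)) = max(25, 16) = 25
Free float = ES(successor) - EF(current) = 25 - 16 = 9

9


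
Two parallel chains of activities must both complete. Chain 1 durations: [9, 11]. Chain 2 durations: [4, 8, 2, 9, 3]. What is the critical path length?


Path A total = 9 + 11 = 20
Path B total = 4 + 8 + 2 + 9 + 3 = 26
Critical path = longest path = max(20, 26) = 26

26


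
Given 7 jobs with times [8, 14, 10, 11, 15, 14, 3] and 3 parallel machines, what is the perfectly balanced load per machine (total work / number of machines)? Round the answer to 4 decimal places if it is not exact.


Total processing time = 8 + 14 + 10 + 11 + 15 + 14 + 3 = 75
Number of machines = 3
Ideal balanced load = 75 / 3 = 25.0

25.0


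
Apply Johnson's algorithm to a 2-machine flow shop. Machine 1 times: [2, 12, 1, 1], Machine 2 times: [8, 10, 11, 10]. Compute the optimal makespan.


Apply Johnson's rule:
  Group 1 (a <= b): [(3, 1, 11), (4, 1, 10), (1, 2, 8)]
  Group 2 (a > b): [(2, 12, 10)]
Optimal job order: [3, 4, 1, 2]
Schedule:
  Job 3: M1 done at 1, M2 done at 12
  Job 4: M1 done at 2, M2 done at 22
  Job 1: M1 done at 4, M2 done at 30
  Job 2: M1 done at 16, M2 done at 40
Makespan = 40

40


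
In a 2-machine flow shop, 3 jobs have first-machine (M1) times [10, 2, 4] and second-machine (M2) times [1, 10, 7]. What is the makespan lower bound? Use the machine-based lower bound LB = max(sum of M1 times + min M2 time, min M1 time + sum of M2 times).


LB1 = sum(M1 times) + min(M2 times) = 16 + 1 = 17
LB2 = min(M1 times) + sum(M2 times) = 2 + 18 = 20
Lower bound = max(LB1, LB2) = max(17, 20) = 20

20


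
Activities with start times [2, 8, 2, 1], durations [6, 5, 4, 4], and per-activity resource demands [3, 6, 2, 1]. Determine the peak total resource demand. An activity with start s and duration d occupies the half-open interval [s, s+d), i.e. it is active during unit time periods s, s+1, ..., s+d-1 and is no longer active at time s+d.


Each activity i is active on [start_i, start_i + duration_i).
Compute total resource usage per time slot:
  t=0: active resources = [], total = 0
  t=1: active resources = [1], total = 1
  t=2: active resources = [3, 2, 1], total = 6
  t=3: active resources = [3, 2, 1], total = 6
  t=4: active resources = [3, 2, 1], total = 6
  t=5: active resources = [3, 2], total = 5
  t=6: active resources = [3], total = 3
  t=7: active resources = [3], total = 3
  t=8: active resources = [6], total = 6
  t=9: active resources = [6], total = 6
  t=10: active resources = [6], total = 6
  t=11: active resources = [6], total = 6
  t=12: active resources = [6], total = 6
Peak resource demand = 6

6


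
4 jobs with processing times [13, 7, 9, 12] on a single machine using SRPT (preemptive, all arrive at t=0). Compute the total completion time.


Since all jobs arrive at t=0, SRPT equals SPT ordering.
SPT order: [7, 9, 12, 13]
Completion times:
  Job 1: p=7, C=7
  Job 2: p=9, C=16
  Job 3: p=12, C=28
  Job 4: p=13, C=41
Total completion time = 7 + 16 + 28 + 41 = 92

92


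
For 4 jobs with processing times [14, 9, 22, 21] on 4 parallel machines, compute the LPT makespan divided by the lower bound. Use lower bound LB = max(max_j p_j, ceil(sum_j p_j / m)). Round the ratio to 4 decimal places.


LPT order: [22, 21, 14, 9]
Machine loads after assignment: [22, 21, 14, 9]
LPT makespan = 22
Lower bound = max(max_job, ceil(total/4)) = max(22, 17) = 22
Ratio = 22 / 22 = 1.0

1.0


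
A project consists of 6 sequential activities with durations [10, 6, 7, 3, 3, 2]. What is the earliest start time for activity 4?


Activity 4 starts after activities 1 through 3 complete.
Predecessor durations: [10, 6, 7]
ES = 10 + 6 + 7 = 23

23


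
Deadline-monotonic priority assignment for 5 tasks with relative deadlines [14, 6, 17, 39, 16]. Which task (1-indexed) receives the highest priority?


Sort tasks by relative deadline (ascending):
  Task 2: deadline = 6
  Task 1: deadline = 14
  Task 5: deadline = 16
  Task 3: deadline = 17
  Task 4: deadline = 39
Priority order (highest first): [2, 1, 5, 3, 4]
Highest priority task = 2

2


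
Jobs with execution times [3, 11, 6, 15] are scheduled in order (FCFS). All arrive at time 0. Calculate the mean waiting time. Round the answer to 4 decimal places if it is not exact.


FCFS order (as given): [3, 11, 6, 15]
Waiting times:
  Job 1: wait = 0
  Job 2: wait = 3
  Job 3: wait = 14
  Job 4: wait = 20
Sum of waiting times = 37
Average waiting time = 37/4 = 9.25

9.25
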